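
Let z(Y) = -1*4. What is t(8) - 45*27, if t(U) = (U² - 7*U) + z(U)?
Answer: -1211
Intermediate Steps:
z(Y) = -4
t(U) = -4 + U² - 7*U (t(U) = (U² - 7*U) - 4 = -4 + U² - 7*U)
t(8) - 45*27 = (-4 + 8² - 7*8) - 45*27 = (-4 + 64 - 56) - 1215 = 4 - 1215 = -1211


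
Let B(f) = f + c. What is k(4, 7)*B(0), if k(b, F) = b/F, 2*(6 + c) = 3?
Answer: -18/7 ≈ -2.5714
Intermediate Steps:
c = -9/2 (c = -6 + (½)*3 = -6 + 3/2 = -9/2 ≈ -4.5000)
B(f) = -9/2 + f (B(f) = f - 9/2 = -9/2 + f)
k(4, 7)*B(0) = (4/7)*(-9/2 + 0) = (4*(⅐))*(-9/2) = (4/7)*(-9/2) = -18/7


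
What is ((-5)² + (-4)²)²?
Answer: 1681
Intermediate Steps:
((-5)² + (-4)²)² = (25 + 16)² = 41² = 1681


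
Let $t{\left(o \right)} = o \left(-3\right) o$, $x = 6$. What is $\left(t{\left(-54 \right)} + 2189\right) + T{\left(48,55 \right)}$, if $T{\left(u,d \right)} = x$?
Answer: $-6553$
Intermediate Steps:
$T{\left(u,d \right)} = 6$
$t{\left(o \right)} = - 3 o^{2}$ ($t{\left(o \right)} = - 3 o o = - 3 o^{2}$)
$\left(t{\left(-54 \right)} + 2189\right) + T{\left(48,55 \right)} = \left(- 3 \left(-54\right)^{2} + 2189\right) + 6 = \left(\left(-3\right) 2916 + 2189\right) + 6 = \left(-8748 + 2189\right) + 6 = -6559 + 6 = -6553$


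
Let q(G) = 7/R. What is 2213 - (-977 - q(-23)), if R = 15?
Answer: 47857/15 ≈ 3190.5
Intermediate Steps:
q(G) = 7/15
2213 - (-977 - q(-23)) = 2213 - (-977 - 1*7/15) = 2213 - (-977 - 7/15) = 2213 - 1*(-14662/15) = 2213 + 14662/15 = 47857/15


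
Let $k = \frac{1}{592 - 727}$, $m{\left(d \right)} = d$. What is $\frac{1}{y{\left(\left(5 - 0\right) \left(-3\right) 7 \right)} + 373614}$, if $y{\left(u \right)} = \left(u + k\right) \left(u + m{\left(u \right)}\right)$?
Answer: $\frac{9}{3560990} \approx 2.5274 \cdot 10^{-6}$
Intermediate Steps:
$k = - \frac{1}{135}$ ($k = \frac{1}{-135} = - \frac{1}{135} \approx -0.0074074$)
$y{\left(u \right)} = 2 u \left(- \frac{1}{135} + u\right)$ ($y{\left(u \right)} = \left(u - \frac{1}{135}\right) \left(u + u\right) = \left(- \frac{1}{135} + u\right) 2 u = 2 u \left(- \frac{1}{135} + u\right)$)
$\frac{1}{y{\left(\left(5 - 0\right) \left(-3\right) 7 \right)} + 373614} = \frac{1}{\frac{2 \left(5 - 0\right) \left(-3\right) 7 \left(-1 + 135 \left(5 - 0\right) \left(-3\right) 7\right)}{135} + 373614} = \frac{1}{\frac{2 \left(5 + 0\right) \left(-3\right) 7 \left(-1 + 135 \left(5 + 0\right) \left(-3\right) 7\right)}{135} + 373614} = \frac{1}{\frac{2 \cdot 5 \left(-3\right) 7 \left(-1 + 135 \cdot 5 \left(-3\right) 7\right)}{135} + 373614} = \frac{1}{\frac{2 \left(\left(-15\right) 7\right) \left(-1 + 135 \left(\left(-15\right) 7\right)\right)}{135} + 373614} = \frac{1}{\frac{2}{135} \left(-105\right) \left(-1 + 135 \left(-105\right)\right) + 373614} = \frac{1}{\frac{2}{135} \left(-105\right) \left(-1 - 14175\right) + 373614} = \frac{1}{\frac{2}{135} \left(-105\right) \left(-14176\right) + 373614} = \frac{1}{\frac{198464}{9} + 373614} = \frac{1}{\frac{3560990}{9}} = \frac{9}{3560990}$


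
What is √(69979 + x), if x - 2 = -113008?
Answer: I*√43027 ≈ 207.43*I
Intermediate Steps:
x = -113006 (x = 2 - 113008 = -113006)
√(69979 + x) = √(69979 - 113006) = √(-43027) = I*√43027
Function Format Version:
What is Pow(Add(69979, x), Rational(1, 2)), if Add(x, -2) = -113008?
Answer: Mul(I, Pow(43027, Rational(1, 2))) ≈ Mul(207.43, I)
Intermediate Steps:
x = -113006 (x = Add(2, -113008) = -113006)
Pow(Add(69979, x), Rational(1, 2)) = Pow(Add(69979, -113006), Rational(1, 2)) = Pow(-43027, Rational(1, 2)) = Mul(I, Pow(43027, Rational(1, 2)))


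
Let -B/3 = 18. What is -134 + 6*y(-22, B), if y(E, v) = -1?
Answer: -140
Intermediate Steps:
B = -54 (B = -3*18 = -54)
-134 + 6*y(-22, B) = -134 + 6*(-1) = -134 - 6 = -140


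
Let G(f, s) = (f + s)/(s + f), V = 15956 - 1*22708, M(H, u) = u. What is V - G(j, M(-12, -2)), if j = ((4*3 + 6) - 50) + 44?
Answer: -6753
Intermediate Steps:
V = -6752 (V = 15956 - 22708 = -6752)
j = 12 (j = ((12 + 6) - 50) + 44 = (18 - 50) + 44 = -32 + 44 = 12)
G(f, s) = 1 (G(f, s) = (f + s)/(f + s) = 1)
V - G(j, M(-12, -2)) = -6752 - 1*1 = -6752 - 1 = -6753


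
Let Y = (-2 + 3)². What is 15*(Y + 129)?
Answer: 1950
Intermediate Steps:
Y = 1 (Y = 1² = 1)
15*(Y + 129) = 15*(1 + 129) = 15*130 = 1950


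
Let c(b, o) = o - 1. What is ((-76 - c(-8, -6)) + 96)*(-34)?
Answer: -918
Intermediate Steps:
c(b, o) = -1 + o
((-76 - c(-8, -6)) + 96)*(-34) = ((-76 - (-1 - 6)) + 96)*(-34) = ((-76 - 1*(-7)) + 96)*(-34) = ((-76 + 7) + 96)*(-34) = (-69 + 96)*(-34) = 27*(-34) = -918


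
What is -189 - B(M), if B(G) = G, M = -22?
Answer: -167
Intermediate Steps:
-189 - B(M) = -189 - 1*(-22) = -189 + 22 = -167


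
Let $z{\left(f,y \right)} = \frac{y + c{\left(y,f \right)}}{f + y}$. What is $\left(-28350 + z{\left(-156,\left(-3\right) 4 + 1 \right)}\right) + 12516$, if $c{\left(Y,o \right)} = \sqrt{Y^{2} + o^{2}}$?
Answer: $- \frac{2644267}{167} - \frac{\sqrt{24457}}{167} \approx -15835.0$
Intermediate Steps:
$z{\left(f,y \right)} = \frac{y + \sqrt{f^{2} + y^{2}}}{f + y}$ ($z{\left(f,y \right)} = \frac{y + \sqrt{y^{2} + f^{2}}}{f + y} = \frac{y + \sqrt{f^{2} + y^{2}}}{f + y}$)
$\left(-28350 + z{\left(-156,\left(-3\right) 4 + 1 \right)}\right) + 12516 = \left(-28350 + \frac{\left(\left(-3\right) 4 + 1\right) + \sqrt{\left(-156\right)^{2} + \left(\left(-3\right) 4 + 1\right)^{2}}}{-156 + \left(\left(-3\right) 4 + 1\right)}\right) + 12516 = \left(-28350 + \frac{\left(-12 + 1\right) + \sqrt{24336 + \left(-12 + 1\right)^{2}}}{-156 + \left(-12 + 1\right)}\right) + 12516 = \left(-28350 + \frac{-11 + \sqrt{24336 + \left(-11\right)^{2}}}{-156 - 11}\right) + 12516 = \left(-28350 + \frac{-11 + \sqrt{24336 + 121}}{-167}\right) + 12516 = \left(-28350 - \frac{-11 + \sqrt{24457}}{167}\right) + 12516 = \left(-28350 + \left(\frac{11}{167} - \frac{\sqrt{24457}}{167}\right)\right) + 12516 = \left(- \frac{4734439}{167} - \frac{\sqrt{24457}}{167}\right) + 12516 = - \frac{2644267}{167} - \frac{\sqrt{24457}}{167}$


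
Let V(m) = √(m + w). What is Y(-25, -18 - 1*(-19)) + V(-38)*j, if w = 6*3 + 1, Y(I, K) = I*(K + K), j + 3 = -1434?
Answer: -50 - 1437*I*√19 ≈ -50.0 - 6263.7*I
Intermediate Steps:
j = -1437 (j = -3 - 1434 = -1437)
Y(I, K) = 2*I*K (Y(I, K) = I*(2*K) = 2*I*K)
w = 19 (w = 18 + 1 = 19)
V(m) = √(19 + m) (V(m) = √(m + 19) = √(19 + m))
Y(-25, -18 - 1*(-19)) + V(-38)*j = 2*(-25)*(-18 - 1*(-19)) + √(19 - 38)*(-1437) = 2*(-25)*(-18 + 19) + √(-19)*(-1437) = 2*(-25)*1 + (I*√19)*(-1437) = -50 - 1437*I*√19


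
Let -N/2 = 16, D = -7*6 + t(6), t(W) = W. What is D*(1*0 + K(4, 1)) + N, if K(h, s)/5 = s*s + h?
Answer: -932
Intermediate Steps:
K(h, s) = 5*h + 5*s**2 (K(h, s) = 5*(s*s + h) = 5*(s**2 + h) = 5*(h + s**2) = 5*h + 5*s**2)
D = -36 (D = -7*6 + 6 = -42 + 6 = -36)
N = -32 (N = -2*16 = -32)
D*(1*0 + K(4, 1)) + N = -36*(1*0 + (5*4 + 5*1**2)) - 32 = -36*(0 + (20 + 5*1)) - 32 = -36*(0 + (20 + 5)) - 32 = -36*(0 + 25) - 32 = -36*25 - 32 = -900 - 32 = -932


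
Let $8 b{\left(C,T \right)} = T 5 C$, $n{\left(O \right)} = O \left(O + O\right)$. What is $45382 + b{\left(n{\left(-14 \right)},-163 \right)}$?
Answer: $5447$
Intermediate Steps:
$n{\left(O \right)} = 2 O^{2}$ ($n{\left(O \right)} = O 2 O = 2 O^{2}$)
$b{\left(C,T \right)} = \frac{5 C T}{8}$ ($b{\left(C,T \right)} = \frac{T 5 C}{8} = \frac{5 T C}{8} = \frac{5 C T}{8}$)
$45382 + b{\left(n{\left(-14 \right)},-163 \right)} = 45382 + \frac{5}{8} \cdot 2 \left(-14\right)^{2} \left(-163\right) = 45382 + \frac{5}{8} \cdot 2 \cdot 196 \left(-163\right) = 45382 + \frac{5}{8} \cdot 392 \left(-163\right) = 45382 - 39935 = 5447$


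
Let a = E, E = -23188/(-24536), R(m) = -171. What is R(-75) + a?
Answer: -1043117/6134 ≈ -170.05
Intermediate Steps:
E = 5797/6134 (E = -23188*(-1/24536) = 5797/6134 ≈ 0.94506)
a = 5797/6134 ≈ 0.94506
R(-75) + a = -171 + 5797/6134 = -1043117/6134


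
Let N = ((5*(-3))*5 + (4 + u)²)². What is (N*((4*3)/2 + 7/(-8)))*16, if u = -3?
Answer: 449032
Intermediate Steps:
N = 5476 (N = ((5*(-3))*5 + (4 - 3)²)² = (-15*5 + 1²)² = (-75 + 1)² = (-74)² = 5476)
(N*((4*3)/2 + 7/(-8)))*16 = (5476*((4*3)/2 + 7/(-8)))*16 = (5476*(12*(½) + 7*(-⅛)))*16 = (5476*(6 - 7/8))*16 = (5476*(41/8))*16 = (56129/2)*16 = 449032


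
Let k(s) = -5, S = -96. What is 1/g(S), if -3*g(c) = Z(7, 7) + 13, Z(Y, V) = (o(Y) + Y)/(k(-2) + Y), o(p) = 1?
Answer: -3/17 ≈ -0.17647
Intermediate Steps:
Z(Y, V) = (1 + Y)/(-5 + Y)
g(c) = -17/3 (g(c) = -((1 + 7)/(-5 + 7) + 13)/3 = -(8/2 + 13)/3 = -((½)*8 + 13)/3 = -(4 + 13)/3 = -⅓*17 = -17/3)
1/g(S) = 1/(-17/3) = -3/17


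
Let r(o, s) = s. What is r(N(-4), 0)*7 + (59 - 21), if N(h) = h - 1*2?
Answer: 38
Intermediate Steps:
N(h) = -2 + h (N(h) = h - 2 = -2 + h)
r(N(-4), 0)*7 + (59 - 21) = 0*7 + (59 - 21) = 0 + 38 = 38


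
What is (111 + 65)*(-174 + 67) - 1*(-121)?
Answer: -18711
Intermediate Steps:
(111 + 65)*(-174 + 67) - 1*(-121) = 176*(-107) + 121 = -18832 + 121 = -18711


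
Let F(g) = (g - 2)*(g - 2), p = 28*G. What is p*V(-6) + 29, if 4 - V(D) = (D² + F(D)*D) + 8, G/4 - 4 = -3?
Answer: 38557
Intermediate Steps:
G = 4 (G = 16 + 4*(-3) = 16 - 12 = 4)
p = 112 (p = 28*4 = 112)
F(g) = (-2 + g)² (F(g) = (-2 + g)*(-2 + g) = (-2 + g)²)
V(D) = -4 - D² - D*(-2 + D)² (V(D) = 4 - ((D² + (-2 + D)²*D) + 8) = 4 - ((D² + D*(-2 + D)²) + 8) = 4 - (8 + D² + D*(-2 + D)²) = 4 + (-8 - D² - D*(-2 + D)²) = -4 - D² - D*(-2 + D)²)
p*V(-6) + 29 = 112*(-4 - 1*(-6)² - 1*(-6)*(-2 - 6)²) + 29 = 112*(-4 - 1*36 - 1*(-6)*(-8)²) + 29 = 112*(-4 - 36 - 1*(-6)*64) + 29 = 112*(-4 - 36 + 384) + 29 = 112*344 + 29 = 38528 + 29 = 38557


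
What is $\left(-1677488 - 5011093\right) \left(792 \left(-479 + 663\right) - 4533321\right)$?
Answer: $29346771175533$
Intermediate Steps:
$\left(-1677488 - 5011093\right) \left(792 \left(-479 + 663\right) - 4533321\right) = - 6688581 \left(792 \cdot 184 - 4533321\right) = - 6688581 \left(145728 - 4533321\right) = \left(-6688581\right) \left(-4387593\right) = 29346771175533$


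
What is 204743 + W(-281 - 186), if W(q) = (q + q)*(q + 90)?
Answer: 556861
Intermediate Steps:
W(q) = 2*q*(90 + q) (W(q) = (2*q)*(90 + q) = 2*q*(90 + q))
204743 + W(-281 - 186) = 204743 + 2*(-281 - 186)*(90 + (-281 - 186)) = 204743 + 2*(-467)*(90 - 467) = 204743 + 2*(-467)*(-377) = 204743 + 352118 = 556861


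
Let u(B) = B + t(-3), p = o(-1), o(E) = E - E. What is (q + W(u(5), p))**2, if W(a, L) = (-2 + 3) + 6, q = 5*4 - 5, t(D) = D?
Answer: 484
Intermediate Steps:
o(E) = 0
p = 0
u(B) = -3 + B (u(B) = B - 3 = -3 + B)
q = 15 (q = 20 - 5 = 15)
W(a, L) = 7 (W(a, L) = 1 + 6 = 7)
(q + W(u(5), p))**2 = (15 + 7)**2 = 22**2 = 484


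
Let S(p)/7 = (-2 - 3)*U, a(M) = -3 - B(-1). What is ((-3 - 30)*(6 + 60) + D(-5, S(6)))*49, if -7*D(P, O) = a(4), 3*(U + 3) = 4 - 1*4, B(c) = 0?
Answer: -106701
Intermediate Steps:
U = -3 (U = -3 + (4 - 1*4)/3 = -3 + (4 - 4)/3 = -3 + (1/3)*0 = -3 + 0 = -3)
a(M) = -3 (a(M) = -3 - 1*0 = -3 + 0 = -3)
S(p) = 105 (S(p) = 7*((-2 - 3)*(-3)) = 7*(-5*(-3)) = 7*15 = 105)
D(P, O) = 3/7 (D(P, O) = -1/7*(-3) = 3/7)
((-3 - 30)*(6 + 60) + D(-5, S(6)))*49 = ((-3 - 30)*(6 + 60) + 3/7)*49 = (-33*66 + 3/7)*49 = (-2178 + 3/7)*49 = -15243/7*49 = -106701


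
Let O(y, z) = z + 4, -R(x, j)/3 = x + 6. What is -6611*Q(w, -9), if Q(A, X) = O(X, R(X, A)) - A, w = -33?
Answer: -304106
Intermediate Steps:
R(x, j) = -18 - 3*x (R(x, j) = -3*(x + 6) = -3*(6 + x) = -18 - 3*x)
O(y, z) = 4 + z
Q(A, X) = -14 - A - 3*X (Q(A, X) = (4 + (-18 - 3*X)) - A = (-14 - 3*X) - A = -14 - A - 3*X)
-6611*Q(w, -9) = -6611*(-14 - 1*(-33) - 3*(-9)) = -6611*(-14 + 33 + 27) = -6611*46 = -304106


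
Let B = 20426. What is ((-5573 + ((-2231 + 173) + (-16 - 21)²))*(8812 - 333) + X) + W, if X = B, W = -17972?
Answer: -53093044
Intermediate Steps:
X = 20426
((-5573 + ((-2231 + 173) + (-16 - 21)²))*(8812 - 333) + X) + W = ((-5573 + ((-2231 + 173) + (-16 - 21)²))*(8812 - 333) + 20426) - 17972 = ((-5573 + (-2058 + (-37)²))*8479 + 20426) - 17972 = ((-5573 + (-2058 + 1369))*8479 + 20426) - 17972 = ((-5573 - 689)*8479 + 20426) - 17972 = (-6262*8479 + 20426) - 17972 = (-53095498 + 20426) - 17972 = -53075072 - 17972 = -53093044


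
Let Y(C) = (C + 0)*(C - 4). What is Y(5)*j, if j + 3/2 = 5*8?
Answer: 385/2 ≈ 192.50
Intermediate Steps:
Y(C) = C*(-4 + C)
j = 77/2 (j = -3/2 + 5*8 = -3/2 + 40 = 77/2 ≈ 38.500)
Y(5)*j = (5*(-4 + 5))*(77/2) = (5*1)*(77/2) = 5*(77/2) = 385/2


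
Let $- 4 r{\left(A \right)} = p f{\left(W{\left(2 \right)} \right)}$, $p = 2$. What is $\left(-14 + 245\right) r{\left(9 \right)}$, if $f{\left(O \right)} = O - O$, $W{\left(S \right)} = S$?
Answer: $0$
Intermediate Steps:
$f{\left(O \right)} = 0$
$r{\left(A \right)} = 0$ ($r{\left(A \right)} = - \frac{2 \cdot 0}{4} = \left(- \frac{1}{4}\right) 0 = 0$)
$\left(-14 + 245\right) r{\left(9 \right)} = \left(-14 + 245\right) 0 = 231 \cdot 0 = 0$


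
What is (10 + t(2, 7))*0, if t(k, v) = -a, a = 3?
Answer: 0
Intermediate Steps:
t(k, v) = -3 (t(k, v) = -1*3 = -3)
(10 + t(2, 7))*0 = (10 - 3)*0 = 7*0 = 0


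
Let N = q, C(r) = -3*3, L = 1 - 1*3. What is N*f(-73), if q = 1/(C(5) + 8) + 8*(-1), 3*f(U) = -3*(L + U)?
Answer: -675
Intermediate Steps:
L = -2 (L = 1 - 3 = -2)
C(r) = -9
f(U) = 2 - U (f(U) = (-3*(-2 + U))/3 = (6 - 3*U)/3 = 2 - U)
q = -9 (q = 1/(-9 + 8) + 8*(-1) = 1/(-1) - 8 = -1 - 8 = -9)
N = -9
N*f(-73) = -9*(2 - 1*(-73)) = -9*(2 + 73) = -9*75 = -675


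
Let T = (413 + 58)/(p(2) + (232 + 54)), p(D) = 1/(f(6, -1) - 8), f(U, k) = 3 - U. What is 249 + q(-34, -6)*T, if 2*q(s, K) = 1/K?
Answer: 3130693/12580 ≈ 248.86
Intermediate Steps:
p(D) = -1/11 (p(D) = 1/((3 - 1*6) - 8) = 1/((3 - 6) - 8) = 1/(-3 - 8) = 1/(-11) = -1/11)
q(s, K) = 1/(2*K)
T = 5181/3145 (T = (413 + 58)/(-1/11 + (232 + 54)) = 471/(-1/11 + 286) = 471/(3145/11) = 471*(11/3145) = 5181/3145 ≈ 1.6474)
249 + q(-34, -6)*T = 249 + ((½)/(-6))*(5181/3145) = 249 + ((½)*(-⅙))*(5181/3145) = 249 - 1/12*5181/3145 = 249 - 1727/12580 = 3130693/12580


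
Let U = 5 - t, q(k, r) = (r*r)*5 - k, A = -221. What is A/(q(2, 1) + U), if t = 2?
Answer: -221/6 ≈ -36.833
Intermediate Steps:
q(k, r) = -k + 5*r² (q(k, r) = r²*5 - k = 5*r² - k = -k + 5*r²)
U = 3 (U = 5 - 1*2 = 5 - 2 = 3)
A/(q(2, 1) + U) = -221/((-1*2 + 5*1²) + 3) = -221/((-2 + 5*1) + 3) = -221/((-2 + 5) + 3) = -221/(3 + 3) = -221/6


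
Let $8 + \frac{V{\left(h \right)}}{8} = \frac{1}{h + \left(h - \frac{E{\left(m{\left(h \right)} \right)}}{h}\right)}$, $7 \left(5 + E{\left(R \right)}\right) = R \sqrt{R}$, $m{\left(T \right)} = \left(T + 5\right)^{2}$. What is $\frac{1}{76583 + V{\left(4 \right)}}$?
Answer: $\frac{235}{17981853} \approx 1.3069 \cdot 10^{-5}$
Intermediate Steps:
$m{\left(T \right)} = \left(5 + T\right)^{2}$
$E{\left(R \right)} = -5 + \frac{R^{\frac{3}{2}}}{7}$ ($E{\left(R \right)} = -5 + \frac{R \sqrt{R}}{7} = -5 + \frac{R^{\frac{3}{2}}}{7}$)
$V{\left(h \right)} = -64 + \frac{8}{2 h - \frac{-5 + \frac{\left(\left(5 + h\right)^{2}\right)^{\frac{3}{2}}}{7}}{h}}$ ($V{\left(h \right)} = -64 + \frac{8}{h + \left(h - \frac{-5 + \frac{\left(\left(5 + h\right)^{2}\right)^{\frac{3}{2}}}{7}}{h}\right)} = -64 + \frac{8}{2 h - \frac{-5 + \frac{\left(\left(5 + h\right)^{2}\right)^{\frac{3}{2}}}{7}}{h}}$)
$\frac{1}{76583 + V{\left(4 \right)}} = \frac{1}{76583 + \frac{8 \left(-280 - 112 \cdot 4^{2} + 7 \cdot 4 + 8 \left(\left(5 + 4\right)^{2}\right)^{\frac{3}{2}}\right)}{35 - \left(\left(5 + 4\right)^{2}\right)^{\frac{3}{2}} + 14 \cdot 4^{2}}} = \frac{1}{76583 + \frac{8 \left(-280 - 1792 + 28 + 8 \left(9^{2}\right)^{\frac{3}{2}}\right)}{35 - \left(9^{2}\right)^{\frac{3}{2}} + 14 \cdot 16}} = \frac{1}{76583 + \frac{8 \left(-280 - 1792 + 28 + 8 \cdot 81^{\frac{3}{2}}\right)}{35 - 81^{\frac{3}{2}} + 224}} = \frac{1}{76583 + \frac{8 \left(-280 - 1792 + 28 + 8 \cdot 729\right)}{35 - 729 + 224}} = \frac{1}{76583 + \frac{8 \left(-280 - 1792 + 28 + 5832\right)}{35 - 729 + 224}} = \frac{1}{76583 + 8 \frac{1}{-470} \cdot 3788} = \frac{1}{76583 + 8 \left(- \frac{1}{470}\right) 3788} = \frac{1}{76583 - \frac{15152}{235}} = \frac{1}{\frac{17981853}{235}} = \frac{235}{17981853}$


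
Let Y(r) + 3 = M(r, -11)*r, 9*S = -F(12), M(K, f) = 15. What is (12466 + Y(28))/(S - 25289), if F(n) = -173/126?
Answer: -14609322/28677553 ≈ -0.50943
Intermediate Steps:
F(n) = -173/126 (F(n) = -173*1/126 = -173/126)
S = 173/1134 (S = (-1*(-173/126))/9 = (⅑)*(173/126) = 173/1134 ≈ 0.15256)
Y(r) = -3 + 15*r
(12466 + Y(28))/(S - 25289) = (12466 + (-3 + 15*28))/(173/1134 - 25289) = (12466 + (-3 + 420))/(-28677553/1134) = (12466 + 417)*(-1134/28677553) = 12883*(-1134/28677553) = -14609322/28677553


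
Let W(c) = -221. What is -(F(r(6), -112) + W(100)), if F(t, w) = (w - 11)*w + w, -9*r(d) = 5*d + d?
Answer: -13443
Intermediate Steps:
r(d) = -2*d/3 (r(d) = -(5*d + d)/9 = -2*d/3)
F(t, w) = w + w*(-11 + w) (F(t, w) = (-11 + w)*w + w = w*(-11 + w) + w = w + w*(-11 + w))
-(F(r(6), -112) + W(100)) = -(-112*(-10 - 112) - 221) = -(-112*(-122) - 221) = -(13664 - 221) = -1*13443 = -13443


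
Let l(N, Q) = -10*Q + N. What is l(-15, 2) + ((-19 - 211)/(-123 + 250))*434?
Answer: -104265/127 ≈ -820.98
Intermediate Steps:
l(N, Q) = N - 10*Q
l(-15, 2) + ((-19 - 211)/(-123 + 250))*434 = (-15 - 10*2) + ((-19 - 211)/(-123 + 250))*434 = (-15 - 20) - 230/127*434 = -35 - 230*1/127*434 = -35 - 230/127*434 = -35 - 99820/127 = -104265/127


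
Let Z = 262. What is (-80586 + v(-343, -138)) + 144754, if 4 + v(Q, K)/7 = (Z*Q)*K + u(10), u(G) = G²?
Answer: 86875396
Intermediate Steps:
v(Q, K) = 672 + 1834*K*Q (v(Q, K) = -28 + 7*((262*Q)*K + 10²) = -28 + 7*(262*K*Q + 100) = -28 + 7*(100 + 262*K*Q) = -28 + (700 + 1834*K*Q) = 672 + 1834*K*Q)
(-80586 + v(-343, -138)) + 144754 = (-80586 + (672 + 1834*(-138)*(-343))) + 144754 = (-80586 + (672 + 86810556)) + 144754 = (-80586 + 86811228) + 144754 = 86730642 + 144754 = 86875396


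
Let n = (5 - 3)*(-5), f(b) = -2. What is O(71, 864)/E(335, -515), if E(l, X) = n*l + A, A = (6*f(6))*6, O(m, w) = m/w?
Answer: -71/2956608 ≈ -2.4014e-5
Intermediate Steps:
n = -10 (n = 2*(-5) = -10)
A = -72 (A = (6*(-2))*6 = -12*6 = -72)
E(l, X) = -72 - 10*l (E(l, X) = -10*l - 72 = -72 - 10*l)
O(71, 864)/E(335, -515) = (71/864)/(-72 - 10*335) = (71*(1/864))/(-72 - 3350) = (71/864)/(-3422) = (71/864)*(-1/3422) = -71/2956608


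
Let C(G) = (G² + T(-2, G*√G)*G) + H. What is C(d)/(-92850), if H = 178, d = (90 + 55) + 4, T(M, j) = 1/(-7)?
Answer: -26084/108325 ≈ -0.24079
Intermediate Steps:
T(M, j) = -⅐
d = 149 (d = 145 + 4 = 149)
C(G) = 178 + G² - G/7 (C(G) = (G² - G/7) + 178 = 178 + G² - G/7)
C(d)/(-92850) = (178 + 149² - ⅐*149)/(-92850) = (178 + 22201 - 149/7)*(-1/92850) = (156504/7)*(-1/92850) = -26084/108325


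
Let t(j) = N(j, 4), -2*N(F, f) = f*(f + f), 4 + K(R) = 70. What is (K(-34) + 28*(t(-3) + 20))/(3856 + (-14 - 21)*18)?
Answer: 89/1613 ≈ 0.055177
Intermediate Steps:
K(R) = 66 (K(R) = -4 + 70 = 66)
N(F, f) = -f² (N(F, f) = -f*(f + f)/2 = -f*2*f/2 = -f²)
t(j) = -16 (t(j) = -1*4² = -1*16 = -16)
(K(-34) + 28*(t(-3) + 20))/(3856 + (-14 - 21)*18) = (66 + 28*(-16 + 20))/(3856 + (-14 - 21)*18) = (66 + 28*4)/(3856 - 35*18) = (66 + 112)/(3856 - 630) = 178/3226 = 178*(1/3226) = 89/1613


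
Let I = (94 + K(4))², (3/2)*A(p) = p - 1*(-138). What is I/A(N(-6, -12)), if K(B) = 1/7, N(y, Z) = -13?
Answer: 1302843/12250 ≈ 106.35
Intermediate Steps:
K(B) = ⅐
A(p) = 92 + 2*p/3 (A(p) = 2*(p - 1*(-138))/3 = 2*(p + 138)/3 = 2*(138 + p)/3 = 92 + 2*p/3)
I = 434281/49 (I = (94 + ⅐)² = (659/7)² = 434281/49 ≈ 8862.9)
I/A(N(-6, -12)) = 434281/(49*(92 + (⅔)*(-13))) = 434281/(49*(92 - 26/3)) = 434281/(49*(250/3)) = (434281/49)*(3/250) = 1302843/12250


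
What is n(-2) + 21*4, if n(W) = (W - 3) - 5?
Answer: 74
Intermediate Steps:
n(W) = -8 + W (n(W) = (-3 + W) - 5 = -8 + W)
n(-2) + 21*4 = (-8 - 2) + 21*4 = -10 + 84 = 74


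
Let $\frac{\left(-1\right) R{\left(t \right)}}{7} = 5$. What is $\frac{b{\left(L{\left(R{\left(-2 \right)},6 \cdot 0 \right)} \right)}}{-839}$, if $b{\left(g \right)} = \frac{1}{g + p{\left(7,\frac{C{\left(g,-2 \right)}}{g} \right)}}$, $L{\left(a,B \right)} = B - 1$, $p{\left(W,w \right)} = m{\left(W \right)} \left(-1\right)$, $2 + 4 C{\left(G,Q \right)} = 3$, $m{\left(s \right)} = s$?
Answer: $\frac{1}{6712} \approx 0.00014899$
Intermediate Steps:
$R{\left(t \right)} = -35$ ($R{\left(t \right)} = \left(-7\right) 5 = -35$)
$C{\left(G,Q \right)} = \frac{1}{4}$ ($C{\left(G,Q \right)} = - \frac{1}{2} + \frac{1}{4} \cdot 3 = - \frac{1}{2} + \frac{3}{4} = \frac{1}{4}$)
$p{\left(W,w \right)} = - W$ ($p{\left(W,w \right)} = W \left(-1\right) = - W$)
$L{\left(a,B \right)} = -1 + B$ ($L{\left(a,B \right)} = B - 1 = -1 + B$)
$b{\left(g \right)} = \frac{1}{-7 + g}$ ($b{\left(g \right)} = \frac{1}{g - 7} = \frac{1}{-7 + g}$)
$\frac{b{\left(L{\left(R{\left(-2 \right)},6 \cdot 0 \right)} \right)}}{-839} = \frac{1}{\left(-7 + \left(-1 + 6 \cdot 0\right)\right) \left(-839\right)} = \frac{1}{-7 + \left(-1 + 0\right)} \left(- \frac{1}{839}\right) = \frac{1}{-7 - 1} \left(- \frac{1}{839}\right) = \frac{1}{-8} \left(- \frac{1}{839}\right) = \left(- \frac{1}{8}\right) \left(- \frac{1}{839}\right) = \frac{1}{6712}$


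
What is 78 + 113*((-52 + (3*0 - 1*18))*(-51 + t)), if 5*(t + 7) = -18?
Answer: 487334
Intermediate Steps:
t = -53/5 (t = -7 + (⅕)*(-18) = -7 - 18/5 = -53/5 ≈ -10.600)
78 + 113*((-52 + (3*0 - 1*18))*(-51 + t)) = 78 + 113*((-52 + (3*0 - 1*18))*(-51 - 53/5)) = 78 + 113*((-52 + (0 - 18))*(-308/5)) = 78 + 113*((-52 - 18)*(-308/5)) = 78 + 113*(-70*(-308/5)) = 78 + 113*4312 = 78 + 487256 = 487334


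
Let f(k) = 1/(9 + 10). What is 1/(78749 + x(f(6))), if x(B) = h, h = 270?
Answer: 1/79019 ≈ 1.2655e-5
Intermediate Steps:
f(k) = 1/19
x(B) = 270
1/(78749 + x(f(6))) = 1/(78749 + 270) = 1/79019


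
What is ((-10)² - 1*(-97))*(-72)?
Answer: -14184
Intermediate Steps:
((-10)² - 1*(-97))*(-72) = (100 + 97)*(-72) = 197*(-72) = -14184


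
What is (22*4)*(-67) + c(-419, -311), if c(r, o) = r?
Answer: -6315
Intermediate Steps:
(22*4)*(-67) + c(-419, -311) = (22*4)*(-67) - 419 = 88*(-67) - 419 = -5896 - 419 = -6315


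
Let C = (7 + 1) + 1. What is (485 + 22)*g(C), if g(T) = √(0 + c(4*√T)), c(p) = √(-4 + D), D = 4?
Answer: 0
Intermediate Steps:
c(p) = 0 (c(p) = √(-4 + 4) = √0 = 0)
C = 9 (C = 8 + 1 = 9)
g(T) = 0 (g(T) = √(0 + 0) = √0 = 0)
(485 + 22)*g(C) = (485 + 22)*0 = 507*0 = 0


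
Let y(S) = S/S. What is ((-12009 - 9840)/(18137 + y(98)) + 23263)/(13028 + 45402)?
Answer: 28128163/70653556 ≈ 0.39811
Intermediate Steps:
y(S) = 1
((-12009 - 9840)/(18137 + y(98)) + 23263)/(13028 + 45402) = ((-12009 - 9840)/(18137 + 1) + 23263)/(13028 + 45402) = (-21849/18138 + 23263)/58430 = (-21849*1/18138 + 23263)*(1/58430) = (-7283/6046 + 23263)*(1/58430) = (140640815/6046)*(1/58430) = 28128163/70653556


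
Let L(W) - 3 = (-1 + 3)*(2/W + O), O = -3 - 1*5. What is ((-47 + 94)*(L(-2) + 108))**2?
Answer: 19105641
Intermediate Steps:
O = -8 (O = -3 - 5 = -8)
L(W) = -13 + 4/W (L(W) = 3 + (-1 + 3)*(2/W - 8) = 3 + 2*(-8 + 2/W) = 3 + (-16 + 4/W) = -13 + 4/W)
((-47 + 94)*(L(-2) + 108))**2 = ((-47 + 94)*((-13 + 4/(-2)) + 108))**2 = (47*((-13 + 4*(-1/2)) + 108))**2 = (47*((-13 - 2) + 108))**2 = (47*(-15 + 108))**2 = (47*93)**2 = 4371**2 = 19105641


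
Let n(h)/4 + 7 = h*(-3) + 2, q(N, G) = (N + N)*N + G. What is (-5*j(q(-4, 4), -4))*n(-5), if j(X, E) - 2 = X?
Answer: -7600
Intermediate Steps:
q(N, G) = G + 2*N² (q(N, G) = (2*N)*N + G = 2*N² + G = G + 2*N²)
j(X, E) = 2 + X
n(h) = -20 - 12*h (n(h) = -28 + 4*(h*(-3) + 2) = -28 + 4*(-3*h + 2) = -28 + 4*(2 - 3*h) = -28 + (8 - 12*h) = -20 - 12*h)
(-5*j(q(-4, 4), -4))*n(-5) = (-5*(2 + (4 + 2*(-4)²)))*(-20 - 12*(-5)) = (-5*(2 + (4 + 2*16)))*(-20 + 60) = -5*(2 + (4 + 32))*40 = -5*(2 + 36)*40 = -5*38*40 = -190*40 = -7600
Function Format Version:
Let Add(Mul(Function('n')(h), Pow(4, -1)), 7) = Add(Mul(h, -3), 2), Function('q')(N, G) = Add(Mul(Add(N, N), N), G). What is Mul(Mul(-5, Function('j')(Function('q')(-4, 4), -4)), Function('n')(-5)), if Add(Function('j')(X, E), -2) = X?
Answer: -7600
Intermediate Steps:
Function('q')(N, G) = Add(G, Mul(2, Pow(N, 2))) (Function('q')(N, G) = Add(Mul(Mul(2, N), N), G) = Add(Mul(2, Pow(N, 2)), G) = Add(G, Mul(2, Pow(N, 2))))
Function('j')(X, E) = Add(2, X)
Function('n')(h) = Add(-20, Mul(-12, h)) (Function('n')(h) = Add(-28, Mul(4, Add(Mul(h, -3), 2))) = Add(-28, Mul(4, Add(Mul(-3, h), 2))) = Add(-28, Mul(4, Add(2, Mul(-3, h)))) = Add(-28, Add(8, Mul(-12, h))) = Add(-20, Mul(-12, h)))
Mul(Mul(-5, Function('j')(Function('q')(-4, 4), -4)), Function('n')(-5)) = Mul(Mul(-5, Add(2, Add(4, Mul(2, Pow(-4, 2))))), Add(-20, Mul(-12, -5))) = Mul(Mul(-5, Add(2, Add(4, Mul(2, 16)))), Add(-20, 60)) = Mul(Mul(-5, Add(2, Add(4, 32))), 40) = Mul(Mul(-5, Add(2, 36)), 40) = Mul(Mul(-5, 38), 40) = Mul(-190, 40) = -7600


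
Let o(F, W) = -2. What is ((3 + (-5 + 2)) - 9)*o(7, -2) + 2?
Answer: 20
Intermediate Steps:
((3 + (-5 + 2)) - 9)*o(7, -2) + 2 = ((3 + (-5 + 2)) - 9)*(-2) + 2 = ((3 - 3) - 9)*(-2) + 2 = (0 - 9)*(-2) + 2 = -9*(-2) + 2 = 18 + 2 = 20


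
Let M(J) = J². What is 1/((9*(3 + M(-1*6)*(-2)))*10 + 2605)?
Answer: -1/3605 ≈ -0.00027739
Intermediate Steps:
1/((9*(3 + M(-1*6)*(-2)))*10 + 2605) = 1/((9*(3 + (-1*6)²*(-2)))*10 + 2605) = 1/((9*(3 + (-6)²*(-2)))*10 + 2605) = 1/((9*(3 + 36*(-2)))*10 + 2605) = 1/((9*(3 - 72))*10 + 2605) = 1/((9*(-69))*10 + 2605) = 1/(-621*10 + 2605) = 1/(-6210 + 2605) = 1/(-3605) = -1/3605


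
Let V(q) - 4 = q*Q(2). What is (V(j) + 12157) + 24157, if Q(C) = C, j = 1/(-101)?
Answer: 3668116/101 ≈ 36318.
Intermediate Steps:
j = -1/101 ≈ -0.0099010
V(q) = 4 + 2*q (V(q) = 4 + q*2 = 4 + 2*q)
(V(j) + 12157) + 24157 = ((4 + 2*(-1/101)) + 12157) + 24157 = ((4 - 2/101) + 12157) + 24157 = (402/101 + 12157) + 24157 = 1228259/101 + 24157 = 3668116/101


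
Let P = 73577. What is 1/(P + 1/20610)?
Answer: 20610/1516421971 ≈ 1.3591e-5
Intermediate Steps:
1/(P + 1/20610) = 1/(73577 + 1/20610) = 1/(1516421971/20610) = 20610/1516421971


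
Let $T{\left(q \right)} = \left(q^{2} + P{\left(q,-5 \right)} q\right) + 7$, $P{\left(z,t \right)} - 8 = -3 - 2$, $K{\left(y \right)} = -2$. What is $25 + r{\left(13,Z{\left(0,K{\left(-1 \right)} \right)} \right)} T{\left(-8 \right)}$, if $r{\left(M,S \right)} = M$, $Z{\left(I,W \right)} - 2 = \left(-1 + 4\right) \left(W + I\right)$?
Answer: $636$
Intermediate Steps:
$P{\left(z,t \right)} = 3$ ($P{\left(z,t \right)} = 8 - 5 = 3$)
$Z{\left(I,W \right)} = 2 + 3 I + 3 W$ ($Z{\left(I,W \right)} = 2 + \left(-1 + 4\right) \left(W + I\right) = 2 + 3 \left(I + W\right) = 2 + \left(3 I + 3 W\right) = 2 + 3 I + 3 W$)
$T{\left(q \right)} = 7 + q^{2} + 3 q$ ($T{\left(q \right)} = \left(q^{2} + 3 q\right) + 7 = 7 + q^{2} + 3 q$)
$25 + r{\left(13,Z{\left(0,K{\left(-1 \right)} \right)} \right)} T{\left(-8 \right)} = 25 + 13 \left(7 + \left(-8\right)^{2} + 3 \left(-8\right)\right) = 25 + 13 \left(7 + 64 - 24\right) = 25 + 13 \cdot 47 = 25 + 611 = 636$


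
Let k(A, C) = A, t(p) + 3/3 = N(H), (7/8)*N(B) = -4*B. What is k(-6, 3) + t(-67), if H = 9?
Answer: -337/7 ≈ -48.143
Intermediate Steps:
N(B) = -32*B/7 (N(B) = 8*(-4*B)/7 = -32*B/7)
t(p) = -295/7 (t(p) = -1 - 32/7*9 = -1 - 288/7 = -295/7)
k(-6, 3) + t(-67) = -6 - 295/7 = -337/7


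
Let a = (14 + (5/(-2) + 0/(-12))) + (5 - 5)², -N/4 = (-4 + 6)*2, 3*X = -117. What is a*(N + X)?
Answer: -1265/2 ≈ -632.50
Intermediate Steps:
X = -39 (X = (⅓)*(-117) = -39)
N = -16 (N = -4*(-4 + 6)*2 = -8*2 = -4*4 = -16)
a = 23/2 (a = (14 + (5*(-½) + 0*(-1/12))) + 0² = (14 + (-5/2 + 0)) + 0 = (14 - 5/2) + 0 = 23/2 + 0 = 23/2 ≈ 11.500)
a*(N + X) = 23*(-16 - 39)/2 = (23/2)*(-55) = -1265/2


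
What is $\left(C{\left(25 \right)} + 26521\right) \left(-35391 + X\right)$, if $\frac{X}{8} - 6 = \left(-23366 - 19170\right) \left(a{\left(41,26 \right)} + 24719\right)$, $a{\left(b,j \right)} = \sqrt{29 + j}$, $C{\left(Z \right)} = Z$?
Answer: $-223294716260590 - 9033285248 \sqrt{55} \approx -2.2336 \cdot 10^{14}$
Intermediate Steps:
$X = -8411579024 - 340288 \sqrt{55}$ ($X = 48 + 8 \left(-23366 - 19170\right) \left(\sqrt{29 + 26} + 24719\right) = 48 + 8 \left(- 42536 \left(\sqrt{55} + 24719\right)\right) = 48 + 8 \left(- 42536 \left(24719 + \sqrt{55}\right)\right) = 48 + 8 \left(-1051447384 - 42536 \sqrt{55}\right) = 48 - \left(8411579072 + 340288 \sqrt{55}\right) = -8411579024 - 340288 \sqrt{55} \approx -8.4141 \cdot 10^{9}$)
$\left(C{\left(25 \right)} + 26521\right) \left(-35391 + X\right) = \left(25 + 26521\right) \left(-35391 - \left(8411579024 + 340288 \sqrt{55}\right)\right) = 26546 \left(-8411614415 - 340288 \sqrt{55}\right) = -223294716260590 - 9033285248 \sqrt{55}$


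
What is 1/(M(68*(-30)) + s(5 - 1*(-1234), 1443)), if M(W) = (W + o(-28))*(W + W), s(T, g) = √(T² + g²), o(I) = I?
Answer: 281248/2373013004541 - √401930/23730130045410 ≈ 1.1849e-7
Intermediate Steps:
M(W) = 2*W*(-28 + W) (M(W) = (W - 28)*(W + W) = (-28 + W)*(2*W) = 2*W*(-28 + W))
1/(M(68*(-30)) + s(5 - 1*(-1234), 1443)) = 1/(2*(68*(-30))*(-28 + 68*(-30)) + √((5 - 1*(-1234))² + 1443²)) = 1/(2*(-2040)*(-28 - 2040) + √((5 + 1234)² + 2082249)) = 1/(2*(-2040)*(-2068) + √(1239² + 2082249)) = 1/(8437440 + √(1535121 + 2082249)) = 1/(8437440 + √3617370) = 1/(8437440 + 3*√401930)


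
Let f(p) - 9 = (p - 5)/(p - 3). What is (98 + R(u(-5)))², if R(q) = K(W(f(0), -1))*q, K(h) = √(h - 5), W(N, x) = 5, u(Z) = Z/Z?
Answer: 9604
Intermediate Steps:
u(Z) = 1
f(p) = 9 + (-5 + p)/(-3 + p) (f(p) = 9 + (p - 5)/(p - 3) = 9 + (-5 + p)/(-3 + p))
K(h) = √(-5 + h)
R(q) = 0 (R(q) = √(-5 + 5)*q = √0*q = 0*q = 0)
(98 + R(u(-5)))² = (98 + 0)² = 98² = 9604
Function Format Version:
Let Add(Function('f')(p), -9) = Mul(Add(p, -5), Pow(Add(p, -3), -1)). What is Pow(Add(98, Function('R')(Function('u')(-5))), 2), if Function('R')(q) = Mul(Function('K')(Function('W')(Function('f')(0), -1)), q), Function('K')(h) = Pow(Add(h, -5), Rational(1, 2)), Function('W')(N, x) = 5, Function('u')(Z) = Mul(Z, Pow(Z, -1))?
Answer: 9604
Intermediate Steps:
Function('u')(Z) = 1
Function('f')(p) = Add(9, Mul(Pow(Add(-3, p), -1), Add(-5, p))) (Function('f')(p) = Add(9, Mul(Add(p, -5), Pow(Add(p, -3), -1))) = Add(9, Mul(Add(-5, p), Pow(Add(-3, p), -1))) = Add(9, Mul(Pow(Add(-3, p), -1), Add(-5, p))))
Function('K')(h) = Pow(Add(-5, h), Rational(1, 2))
Function('R')(q) = 0 (Function('R')(q) = Mul(Pow(Add(-5, 5), Rational(1, 2)), q) = Mul(Pow(0, Rational(1, 2)), q) = Mul(0, q) = 0)
Pow(Add(98, Function('R')(Function('u')(-5))), 2) = Pow(Add(98, 0), 2) = Pow(98, 2) = 9604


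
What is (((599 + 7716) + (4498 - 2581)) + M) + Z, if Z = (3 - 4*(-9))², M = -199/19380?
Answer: 227772941/19380 ≈ 11753.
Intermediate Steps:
M = -199/19380 (M = -199*1/19380 = -199/19380 ≈ -0.010268)
Z = 1521 (Z = (3 + 36)² = 39² = 1521)
(((599 + 7716) + (4498 - 2581)) + M) + Z = (((599 + 7716) + (4498 - 2581)) - 199/19380) + 1521 = ((8315 + 1917) - 199/19380) + 1521 = (10232 - 199/19380) + 1521 = 198295961/19380 + 1521 = 227772941/19380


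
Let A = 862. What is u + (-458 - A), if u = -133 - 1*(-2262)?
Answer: 809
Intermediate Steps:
u = 2129 (u = -133 + 2262 = 2129)
u + (-458 - A) = 2129 + (-458 - 1*862) = 2129 + (-458 - 862) = 2129 - 1320 = 809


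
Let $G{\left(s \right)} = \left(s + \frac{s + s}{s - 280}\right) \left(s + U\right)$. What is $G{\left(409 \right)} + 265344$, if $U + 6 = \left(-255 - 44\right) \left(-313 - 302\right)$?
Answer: $\frac{9908196128}{129} \approx 7.6808 \cdot 10^{7}$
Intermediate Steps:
$U = 183879$ ($U = -6 + \left(-255 - 44\right) \left(-313 - 302\right) = -6 - -183885 = -6 + 183885 = 183879$)
$G{\left(s \right)} = \left(183879 + s\right) \left(s + \frac{2 s}{-280 + s}\right)$ ($G{\left(s \right)} = \left(s + \frac{s + s}{s - 280}\right) \left(s + 183879\right) = \left(s + \frac{2 s}{-280 + s}\right) \left(183879 + s\right) = \left(183879 + s\right) \left(s + \frac{2 s}{-280 + s}\right)$)
$G{\left(409 \right)} + 265344 = \frac{409 \left(-51118362 + 409^{2} + 183601 \cdot 409\right)}{-280 + 409} + 265344 = \frac{409 \left(-51118362 + 167281 + 75092809\right)}{129} + 265344 = 409 \cdot \frac{1}{129} \cdot 24141728 + 265344 = \frac{9873966752}{129} + 265344 = \frac{9908196128}{129}$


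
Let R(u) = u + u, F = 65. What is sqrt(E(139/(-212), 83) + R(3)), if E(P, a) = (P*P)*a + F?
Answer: sqrt(4794667)/212 ≈ 10.329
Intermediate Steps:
E(P, a) = 65 + a*P**2 (E(P, a) = (P*P)*a + 65 = P**2*a + 65 = a*P**2 + 65 = 65 + a*P**2)
R(u) = 2*u
sqrt(E(139/(-212), 83) + R(3)) = sqrt((65 + 83*(139/(-212))**2) + 2*3) = sqrt((65 + 83*(139*(-1/212))**2) + 6) = sqrt((65 + 83*(-139/212)**2) + 6) = sqrt((65 + 83*(19321/44944)) + 6) = sqrt((65 + 1603643/44944) + 6) = sqrt(4525003/44944 + 6) = sqrt(4794667/44944) = sqrt(4794667)/212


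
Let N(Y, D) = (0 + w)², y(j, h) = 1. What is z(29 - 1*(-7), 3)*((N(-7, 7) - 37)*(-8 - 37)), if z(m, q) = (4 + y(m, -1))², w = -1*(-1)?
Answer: 40500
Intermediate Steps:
w = 1
N(Y, D) = 1 (N(Y, D) = (0 + 1)² = 1² = 1)
z(m, q) = 25 (z(m, q) = (4 + 1)² = 5² = 25)
z(29 - 1*(-7), 3)*((N(-7, 7) - 37)*(-8 - 37)) = 25*((1 - 37)*(-8 - 37)) = 25*(-36*(-45)) = 25*1620 = 40500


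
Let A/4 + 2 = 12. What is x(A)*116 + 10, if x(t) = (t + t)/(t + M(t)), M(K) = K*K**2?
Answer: 16242/1601 ≈ 10.145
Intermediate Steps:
A = 40 (A = -8 + 4*12 = -8 + 48 = 40)
M(K) = K**3
x(t) = 2*t/(t + t**3) (x(t) = (t + t)/(t + t**3) = (2*t)/(t + t**3) = 2*t/(t + t**3))
x(A)*116 + 10 = (2/(1 + 40**2))*116 + 10 = (2/(1 + 1600))*116 + 10 = (2/1601)*116 + 10 = 232/1601 + 10 = 16242/1601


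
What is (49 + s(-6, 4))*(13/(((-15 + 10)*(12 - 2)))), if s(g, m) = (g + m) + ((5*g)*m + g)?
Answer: 1027/50 ≈ 20.540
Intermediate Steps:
s(g, m) = m + 2*g + 5*g*m (s(g, m) = (g + m) + (5*g*m + g) = (g + m) + (g + 5*g*m) = m + 2*g + 5*g*m)
(49 + s(-6, 4))*(13/(((-15 + 10)*(12 - 2)))) = (49 + (4 + 2*(-6) + 5*(-6)*4))*(13/(((-15 + 10)*(12 - 2)))) = (49 + (4 - 12 - 120))*(13/((-5*10))) = (49 - 128)*(13/(-50)) = -1027*(-1)/50 = -79*(-13/50) = 1027/50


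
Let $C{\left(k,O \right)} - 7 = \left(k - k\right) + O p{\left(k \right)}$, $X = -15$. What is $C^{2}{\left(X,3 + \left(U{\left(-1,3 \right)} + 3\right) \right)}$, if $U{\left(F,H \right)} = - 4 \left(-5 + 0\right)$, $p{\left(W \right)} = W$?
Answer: $146689$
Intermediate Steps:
$U{\left(F,H \right)} = 20$ ($U{\left(F,H \right)} = \left(-4\right) \left(-5\right) = 20$)
$C{\left(k,O \right)} = 7 + O k$ ($C{\left(k,O \right)} = 7 + \left(\left(k - k\right) + O k\right) = 7 + \left(0 + O k\right) = 7 + O k$)
$C^{2}{\left(X,3 + \left(U{\left(-1,3 \right)} + 3\right) \right)} = \left(7 + \left(3 + \left(20 + 3\right)\right) \left(-15\right)\right)^{2} = \left(7 + \left(3 + 23\right) \left(-15\right)\right)^{2} = \left(7 + 26 \left(-15\right)\right)^{2} = \left(7 - 390\right)^{2} = \left(-383\right)^{2} = 146689$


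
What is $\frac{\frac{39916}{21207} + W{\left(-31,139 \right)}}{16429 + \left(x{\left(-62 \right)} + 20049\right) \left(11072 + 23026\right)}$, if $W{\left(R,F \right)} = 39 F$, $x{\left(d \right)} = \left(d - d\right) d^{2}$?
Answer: $\frac{115003063}{14498106827817} \approx 7.9323 \cdot 10^{-6}$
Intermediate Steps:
$x{\left(d \right)} = 0$ ($x{\left(d \right)} = 0 d^{2} = 0$)
$\frac{\frac{39916}{21207} + W{\left(-31,139 \right)}}{16429 + \left(x{\left(-62 \right)} + 20049\right) \left(11072 + 23026\right)} = \frac{\frac{39916}{21207} + 39 \cdot 139}{16429 + \left(0 + 20049\right) \left(11072 + 23026\right)} = \frac{39916 \cdot \frac{1}{21207} + 5421}{16429 + 20049 \cdot 34098} = \frac{\frac{39916}{21207} + 5421}{16429 + 683630802} = \frac{115003063}{21207 \cdot 683647231} = \frac{115003063}{21207} \cdot \frac{1}{683647231} = \frac{115003063}{14498106827817}$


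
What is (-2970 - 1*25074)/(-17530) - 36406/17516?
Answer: -36744619/76763870 ≈ -0.47867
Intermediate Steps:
(-2970 - 1*25074)/(-17530) - 36406/17516 = (-2970 - 25074)*(-1/17530) - 36406*1/17516 = -28044*(-1/17530) - 18203/8758 = 14022/8765 - 18203/8758 = -36744619/76763870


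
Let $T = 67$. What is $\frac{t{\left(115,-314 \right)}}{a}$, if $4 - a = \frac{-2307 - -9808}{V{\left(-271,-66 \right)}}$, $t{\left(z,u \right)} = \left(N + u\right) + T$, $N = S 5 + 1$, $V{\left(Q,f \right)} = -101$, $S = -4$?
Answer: $- \frac{26866}{7905} \approx -3.3986$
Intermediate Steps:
$N = -19$ ($N = \left(-4\right) 5 + 1 = -20 + 1 = -19$)
$t{\left(z,u \right)} = 48 + u$ ($t{\left(z,u \right)} = \left(-19 + u\right) + 67 = 48 + u$)
$a = \frac{7905}{101}$ ($a = 4 - \frac{-2307 - -9808}{-101} = 4 - \left(-2307 + 9808\right) \left(- \frac{1}{101}\right) = 4 - 7501 \left(- \frac{1}{101}\right) = 4 - - \frac{7501}{101} = 4 + \frac{7501}{101} = \frac{7905}{101} \approx 78.267$)
$\frac{t{\left(115,-314 \right)}}{a} = \frac{48 - 314}{\frac{7905}{101}} = \left(-266\right) \frac{101}{7905} = - \frac{26866}{7905}$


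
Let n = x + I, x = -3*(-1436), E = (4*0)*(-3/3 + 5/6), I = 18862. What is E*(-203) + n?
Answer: 23170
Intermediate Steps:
E = 0 (E = 0*(-3*⅓ + 5*(⅙)) = 0*(-1 + ⅚) = 0*(-⅙) = 0)
x = 4308
n = 23170 (n = 4308 + 18862 = 23170)
E*(-203) + n = 0*(-203) + 23170 = 0 + 23170 = 23170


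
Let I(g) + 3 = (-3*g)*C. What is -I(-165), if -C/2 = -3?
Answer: -2967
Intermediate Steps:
C = 6 (C = -2*(-3) = 6)
I(g) = -3 - 18*g (I(g) = -3 - 3*g*6 = -3 - 18*g)
-I(-165) = -(-3 - 18*(-165)) = -(-3 + 2970) = -1*2967 = -2967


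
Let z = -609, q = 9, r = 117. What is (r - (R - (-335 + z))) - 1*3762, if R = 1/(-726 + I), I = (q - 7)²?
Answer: -3313257/722 ≈ -4589.0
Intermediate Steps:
I = 4 (I = (9 - 7)² = 2² = 4)
R = -1/722 (R = 1/(-726 + 4) = 1/(-722) = -1/722 ≈ -0.0013850)
(r - (R - (-335 + z))) - 1*3762 = (117 - (-1/722 - (-335 - 609))) - 1*3762 = (117 - (-1/722 - 1*(-944))) - 3762 = (117 - (-1/722 + 944)) - 3762 = (117 - 1*681567/722) - 3762 = (117 - 681567/722) - 3762 = -597093/722 - 3762 = -3313257/722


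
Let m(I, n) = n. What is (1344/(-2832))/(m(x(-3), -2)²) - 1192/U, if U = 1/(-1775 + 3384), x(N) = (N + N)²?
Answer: -113157759/59 ≈ -1.9179e+6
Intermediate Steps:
x(N) = 4*N² (x(N) = (2*N)² = 4*N²)
U = 1/1609 ≈ 0.00062150
(1344/(-2832))/(m(x(-3), -2)²) - 1192/U = (1344/(-2832))/((-2)²) - 1192/1/1609 = (1344*(-1/2832))/4 - 1192*1609 = -28/59*¼ - 1917928 = -7/59 - 1917928 = -113157759/59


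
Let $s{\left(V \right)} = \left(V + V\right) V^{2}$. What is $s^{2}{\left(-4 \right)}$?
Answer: $16384$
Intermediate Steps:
$s{\left(V \right)} = 2 V^{3}$ ($s{\left(V \right)} = 2 V V^{2} = 2 V^{3}$)
$s^{2}{\left(-4 \right)} = \left(2 \left(-4\right)^{3}\right)^{2} = \left(2 \left(-64\right)\right)^{2} = \left(-128\right)^{2} = 16384$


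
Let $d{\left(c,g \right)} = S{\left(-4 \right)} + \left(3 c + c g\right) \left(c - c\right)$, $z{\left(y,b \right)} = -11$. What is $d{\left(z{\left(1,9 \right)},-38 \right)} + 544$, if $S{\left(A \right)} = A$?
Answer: $540$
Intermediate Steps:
$d{\left(c,g \right)} = -4$ ($d{\left(c,g \right)} = -4 + \left(3 c + c g\right) \left(c - c\right) = -4 + \left(3 c + c g\right) 0 = -4 + 0 = -4$)
$d{\left(z{\left(1,9 \right)},-38 \right)} + 544 = -4 + 544 = 540$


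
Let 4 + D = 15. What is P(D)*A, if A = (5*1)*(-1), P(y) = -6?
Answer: 30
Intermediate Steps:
D = 11 (D = -4 + 15 = 11)
A = -5 (A = 5*(-1) = -5)
P(D)*A = -6*(-5) = 30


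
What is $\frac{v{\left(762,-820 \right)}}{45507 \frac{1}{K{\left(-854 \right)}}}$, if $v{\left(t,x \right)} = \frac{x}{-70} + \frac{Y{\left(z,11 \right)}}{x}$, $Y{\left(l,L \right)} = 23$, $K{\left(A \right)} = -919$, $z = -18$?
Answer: $- \frac{61645601}{261210180} \approx -0.236$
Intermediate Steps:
$v{\left(t,x \right)} = \frac{23}{x} - \frac{x}{70}$ ($v{\left(t,x \right)} = \frac{x}{-70} + \frac{23}{x} = x \left(- \frac{1}{70}\right) + \frac{23}{x} = - \frac{x}{70} + \frac{23}{x} = \frac{23}{x} - \frac{x}{70}$)
$\frac{v{\left(762,-820 \right)}}{45507 \frac{1}{K{\left(-854 \right)}}} = \frac{\frac{23}{-820} - - \frac{82}{7}}{45507 \frac{1}{-919}} = \frac{23 \left(- \frac{1}{820}\right) + \frac{82}{7}}{45507 \left(- \frac{1}{919}\right)} = \frac{- \frac{23}{820} + \frac{82}{7}}{- \frac{45507}{919}} = \frac{67079}{5740} \left(- \frac{919}{45507}\right) = - \frac{61645601}{261210180}$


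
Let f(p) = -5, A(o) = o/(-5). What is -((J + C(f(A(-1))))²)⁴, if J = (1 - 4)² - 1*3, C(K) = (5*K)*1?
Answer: -16983563041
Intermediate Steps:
A(o) = -o/5 (A(o) = o*(-⅕) = -o/5)
C(K) = 5*K
J = 6 (J = (-3)² - 3 = 9 - 3 = 6)
-((J + C(f(A(-1))))²)⁴ = -((6 + 5*(-5))²)⁴ = -((6 - 25)²)⁴ = -((-19)²)⁴ = -1*361⁴ = -1*16983563041 = -16983563041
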